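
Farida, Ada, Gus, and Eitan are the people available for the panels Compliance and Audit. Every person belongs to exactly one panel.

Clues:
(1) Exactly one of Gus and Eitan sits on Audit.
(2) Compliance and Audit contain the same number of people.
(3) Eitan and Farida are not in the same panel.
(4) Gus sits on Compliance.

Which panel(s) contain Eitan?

Eitan: Audit

From (4): Gus ∈ Compliance.
(1) (exactly one): Eitan ∈ Audit.
(3): Farida ∉ Audit.
Only one panel left: Farida ∈ Compliance.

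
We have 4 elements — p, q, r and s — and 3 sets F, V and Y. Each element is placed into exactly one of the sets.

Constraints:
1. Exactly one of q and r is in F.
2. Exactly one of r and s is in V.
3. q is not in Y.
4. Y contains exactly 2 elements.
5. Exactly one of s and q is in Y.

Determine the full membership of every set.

F = {q}; V = {r}; Y = {p, s}

From (3): q ∉ Y.
(5) (exactly one): s ∈ Y.
(2) (exactly one): r ∈ V.
(4): only 2 candidates remain for Y, so all are in.
(1) (exactly one): q ∈ F.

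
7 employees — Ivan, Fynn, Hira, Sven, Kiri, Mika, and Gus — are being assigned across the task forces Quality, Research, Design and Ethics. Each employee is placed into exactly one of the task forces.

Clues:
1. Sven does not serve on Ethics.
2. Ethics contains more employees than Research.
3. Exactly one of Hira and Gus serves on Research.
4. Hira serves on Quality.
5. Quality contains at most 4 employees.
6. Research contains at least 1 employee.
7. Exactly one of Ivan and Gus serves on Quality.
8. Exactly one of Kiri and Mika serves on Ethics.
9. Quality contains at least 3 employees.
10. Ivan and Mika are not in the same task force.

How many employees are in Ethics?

2

From (1): Sven ∉ Ethics.
From (4): Hira ∈ Quality.
(3) (exactly one): Gus ∈ Research.
(7) (exactly one): Ivan ∈ Quality.
(10): Mika ∉ Quality.
Suppose Fynn ∈ Quality: no assignment then satisfies all the clues, so Fynn ∉ Quality.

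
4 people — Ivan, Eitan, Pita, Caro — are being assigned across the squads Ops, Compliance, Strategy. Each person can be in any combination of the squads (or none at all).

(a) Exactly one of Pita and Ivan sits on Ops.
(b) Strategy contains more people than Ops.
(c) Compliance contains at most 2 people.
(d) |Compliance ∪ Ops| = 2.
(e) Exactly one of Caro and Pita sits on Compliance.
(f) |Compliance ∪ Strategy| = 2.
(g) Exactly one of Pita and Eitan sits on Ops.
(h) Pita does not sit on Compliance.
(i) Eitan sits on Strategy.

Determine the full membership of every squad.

Ops = {Pita}; Compliance = {Caro}; Strategy = {Caro, Eitan}

From (h): Pita ∉ Compliance.
From (i): Eitan ∈ Strategy.
(e) (exactly one): Caro ∈ Compliance.
Suppose Ivan ∈ Ops: no assignment then satisfies all the clues, so Ivan ∉ Ops.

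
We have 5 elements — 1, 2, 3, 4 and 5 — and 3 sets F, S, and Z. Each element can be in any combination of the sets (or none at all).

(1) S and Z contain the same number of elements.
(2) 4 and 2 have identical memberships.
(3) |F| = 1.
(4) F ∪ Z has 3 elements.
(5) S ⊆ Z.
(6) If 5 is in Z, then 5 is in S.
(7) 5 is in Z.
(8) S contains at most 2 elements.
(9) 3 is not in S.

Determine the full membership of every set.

From (7): 5 ∈ Z.
From (9): 3 ∉ S.
(6): 5 ∈ S.
Suppose 1 ∈ F: no assignment then satisfies all the clues, so 1 ∉ F.

F = {3}; S = {1, 5}; Z = {1, 5}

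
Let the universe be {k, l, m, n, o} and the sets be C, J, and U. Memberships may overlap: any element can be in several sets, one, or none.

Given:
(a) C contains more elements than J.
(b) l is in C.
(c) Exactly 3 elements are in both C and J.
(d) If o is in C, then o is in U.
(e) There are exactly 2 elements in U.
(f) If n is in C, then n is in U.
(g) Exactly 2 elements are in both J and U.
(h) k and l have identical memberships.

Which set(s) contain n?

From (b): l ∈ C.
(h): k matches l: k ∈ C.
Suppose n ∉ C: no assignment then satisfies all the clues, so n ∈ C.

n: C, J, U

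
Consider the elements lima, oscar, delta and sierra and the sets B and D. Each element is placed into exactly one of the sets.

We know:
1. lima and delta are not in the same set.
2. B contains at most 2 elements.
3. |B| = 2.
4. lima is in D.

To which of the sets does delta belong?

delta: B

From (4): lima ∈ D.
(1): delta ∉ D.
Only one set left: delta ∈ B.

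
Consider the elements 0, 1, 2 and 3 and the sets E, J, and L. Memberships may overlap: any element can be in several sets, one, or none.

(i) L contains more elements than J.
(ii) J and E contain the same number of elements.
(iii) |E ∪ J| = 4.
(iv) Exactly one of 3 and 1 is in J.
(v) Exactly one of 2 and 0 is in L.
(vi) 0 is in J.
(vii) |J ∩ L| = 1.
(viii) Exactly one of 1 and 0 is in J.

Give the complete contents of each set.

E = {1, 2}; J = {0, 3}; L = {1, 2, 3}

From (vi): 0 ∈ J.
(viii) (exactly one): 1 ∉ J.
(iv) (exactly one): 3 ∈ J.
Suppose 0 ∈ E: no assignment then satisfies all the clues, so 0 ∉ E.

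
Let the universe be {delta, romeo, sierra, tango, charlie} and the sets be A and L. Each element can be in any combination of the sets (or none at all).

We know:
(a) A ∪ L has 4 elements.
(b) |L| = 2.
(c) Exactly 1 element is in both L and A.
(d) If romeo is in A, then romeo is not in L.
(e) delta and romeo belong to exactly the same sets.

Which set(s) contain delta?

delta: A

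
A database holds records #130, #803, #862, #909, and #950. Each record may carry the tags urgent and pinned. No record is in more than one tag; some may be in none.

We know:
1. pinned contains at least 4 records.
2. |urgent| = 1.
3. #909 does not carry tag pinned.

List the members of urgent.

From (3): #909 ∉ pinned.
(1): only 4 candidates remain for pinned, so all are in.
(2): only 1 candidates remain for urgent, so all are in.

urgent = {#909}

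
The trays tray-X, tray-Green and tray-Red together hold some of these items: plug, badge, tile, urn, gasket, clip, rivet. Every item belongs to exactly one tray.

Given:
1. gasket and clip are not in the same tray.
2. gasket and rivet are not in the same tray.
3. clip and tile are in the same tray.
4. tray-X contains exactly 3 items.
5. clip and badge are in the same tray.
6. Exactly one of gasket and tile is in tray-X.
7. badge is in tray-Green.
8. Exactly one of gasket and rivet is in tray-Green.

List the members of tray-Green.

From (7): badge ∈ tray-Green.
(5): clip matches badge: clip ∉ tray-X.
(5): clip matches badge: clip ∈ tray-Green.
(1): gasket ∉ tray-Green.
(3): tile matches clip: tile ∉ tray-X.
(3): tile matches clip: tile ∈ tray-Green.
(6) (exactly one): gasket ∈ tray-X.
(8) (exactly one): rivet ∈ tray-Green.
(4): only 3 candidates remain for tray-X, so all are in.

tray-Green = {badge, clip, rivet, tile}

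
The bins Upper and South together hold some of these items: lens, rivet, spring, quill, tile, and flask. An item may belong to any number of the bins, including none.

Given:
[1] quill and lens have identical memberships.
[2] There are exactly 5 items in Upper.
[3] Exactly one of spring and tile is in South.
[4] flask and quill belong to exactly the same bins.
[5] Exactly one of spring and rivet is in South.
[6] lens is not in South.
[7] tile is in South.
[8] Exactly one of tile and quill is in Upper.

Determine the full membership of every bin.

Upper = {flask, lens, quill, rivet, spring}; South = {rivet, tile}

From (6): lens ∉ South.
From (7): tile ∈ South.
(1): quill matches lens: quill ∉ South.
(3) (exactly one): spring ∉ South.
(4): flask matches quill: flask ∉ South.
(5) (exactly one): rivet ∈ South.
Suppose lens ∉ Upper: no assignment then satisfies all the clues, so lens ∈ Upper.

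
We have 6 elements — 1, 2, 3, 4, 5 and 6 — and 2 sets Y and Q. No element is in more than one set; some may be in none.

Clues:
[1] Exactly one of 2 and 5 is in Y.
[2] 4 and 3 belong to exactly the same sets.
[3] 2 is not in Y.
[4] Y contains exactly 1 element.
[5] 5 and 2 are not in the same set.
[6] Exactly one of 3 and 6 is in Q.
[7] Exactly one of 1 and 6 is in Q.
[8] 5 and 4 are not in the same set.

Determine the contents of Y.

Y = {5}

From (3): 2 ∉ Y.
(1) (exactly one): 5 ∈ Y.
(4): Y already has 1, so the rest are out.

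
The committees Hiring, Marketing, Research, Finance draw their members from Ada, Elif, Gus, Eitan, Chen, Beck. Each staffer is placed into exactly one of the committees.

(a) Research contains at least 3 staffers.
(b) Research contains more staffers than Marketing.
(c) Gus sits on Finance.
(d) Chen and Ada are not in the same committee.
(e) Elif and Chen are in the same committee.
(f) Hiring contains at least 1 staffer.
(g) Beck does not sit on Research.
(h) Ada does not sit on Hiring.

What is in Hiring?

From (c): Gus ∈ Finance.
From (g): Beck ∉ Research.
From (h): Ada ∉ Hiring.
Suppose Elif ∈ Hiring: no assignment then satisfies all the clues, so Elif ∉ Hiring.

Hiring = {Beck}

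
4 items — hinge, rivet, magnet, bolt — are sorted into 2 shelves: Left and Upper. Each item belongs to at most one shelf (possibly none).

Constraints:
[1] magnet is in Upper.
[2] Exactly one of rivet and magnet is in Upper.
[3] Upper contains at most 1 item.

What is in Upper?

Upper = {magnet}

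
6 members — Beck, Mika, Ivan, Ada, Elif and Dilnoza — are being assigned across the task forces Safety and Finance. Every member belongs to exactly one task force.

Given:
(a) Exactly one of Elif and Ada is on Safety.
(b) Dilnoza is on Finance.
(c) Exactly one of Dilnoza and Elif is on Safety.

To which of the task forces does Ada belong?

Ada: Finance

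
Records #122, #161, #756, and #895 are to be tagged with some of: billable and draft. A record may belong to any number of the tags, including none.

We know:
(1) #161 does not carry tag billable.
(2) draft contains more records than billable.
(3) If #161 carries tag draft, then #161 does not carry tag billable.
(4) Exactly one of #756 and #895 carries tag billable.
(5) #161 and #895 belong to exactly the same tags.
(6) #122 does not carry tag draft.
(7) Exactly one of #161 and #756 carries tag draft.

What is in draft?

draft = {#161, #895}

From (1): #161 ∉ billable.
From (6): #122 ∉ draft.
(5): #895 matches #161: #895 ∉ billable.
(4) (exactly one): #756 ∈ billable.
Suppose #161 ∉ draft: no assignment then satisfies all the clues, so #161 ∈ draft.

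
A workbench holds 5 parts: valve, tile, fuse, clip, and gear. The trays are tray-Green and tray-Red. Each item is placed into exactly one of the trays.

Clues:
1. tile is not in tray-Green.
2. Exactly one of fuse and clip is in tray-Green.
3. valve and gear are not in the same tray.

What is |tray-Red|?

3

From (1): tile ∉ tray-Green.
Only one tray left: tile ∈ tray-Red.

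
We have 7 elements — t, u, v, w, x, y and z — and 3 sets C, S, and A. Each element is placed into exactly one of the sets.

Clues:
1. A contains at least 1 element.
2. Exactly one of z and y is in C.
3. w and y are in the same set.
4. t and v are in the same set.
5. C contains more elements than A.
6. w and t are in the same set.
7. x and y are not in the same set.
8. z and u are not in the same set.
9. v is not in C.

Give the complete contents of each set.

C = {x, z}; S = {t, v, w, y}; A = {u}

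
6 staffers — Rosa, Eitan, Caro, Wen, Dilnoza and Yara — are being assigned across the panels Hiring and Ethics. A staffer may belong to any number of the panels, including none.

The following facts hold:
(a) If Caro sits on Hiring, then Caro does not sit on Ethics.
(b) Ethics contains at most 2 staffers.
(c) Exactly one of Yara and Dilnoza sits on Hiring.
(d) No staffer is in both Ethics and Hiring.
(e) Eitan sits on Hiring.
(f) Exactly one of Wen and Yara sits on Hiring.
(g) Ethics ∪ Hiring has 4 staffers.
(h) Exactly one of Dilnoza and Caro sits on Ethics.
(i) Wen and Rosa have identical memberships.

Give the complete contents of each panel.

Hiring = {Caro, Eitan, Yara}; Ethics = {Dilnoza}

From (e): Eitan ∈ Hiring.
(d) (disjoint): Eitan ∉ Ethics.
Suppose Rosa ∈ Hiring: no assignment then satisfies all the clues, so Rosa ∉ Hiring.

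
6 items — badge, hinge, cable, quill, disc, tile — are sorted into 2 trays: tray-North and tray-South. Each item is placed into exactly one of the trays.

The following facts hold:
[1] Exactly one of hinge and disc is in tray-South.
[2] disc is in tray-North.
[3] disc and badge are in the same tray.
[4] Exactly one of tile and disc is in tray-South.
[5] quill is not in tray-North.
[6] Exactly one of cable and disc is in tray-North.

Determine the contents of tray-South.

tray-South = {cable, hinge, quill, tile}

From (2): disc ∈ tray-North.
From (5): quill ∉ tray-North.
(1) (exactly one): hinge ∈ tray-South.
(3): badge matches disc: badge ∈ tray-North.
(4) (exactly one): tile ∈ tray-South.
(6) (exactly one): cable ∉ tray-North.
Only one tray left: cable ∈ tray-South.
Only one tray left: quill ∈ tray-South.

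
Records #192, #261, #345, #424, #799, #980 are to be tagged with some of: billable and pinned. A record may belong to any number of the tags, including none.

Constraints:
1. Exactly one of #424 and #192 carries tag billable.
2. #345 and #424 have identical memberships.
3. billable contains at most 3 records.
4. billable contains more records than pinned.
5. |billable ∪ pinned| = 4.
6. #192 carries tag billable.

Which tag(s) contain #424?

#424: none

From (6): #192 ∈ billable.
(1) (exactly one): #424 ∉ billable.
(2): #345 matches #424: #345 ∉ billable.
Suppose #424 ∈ pinned: no assignment then satisfies all the clues, so #424 ∉ pinned.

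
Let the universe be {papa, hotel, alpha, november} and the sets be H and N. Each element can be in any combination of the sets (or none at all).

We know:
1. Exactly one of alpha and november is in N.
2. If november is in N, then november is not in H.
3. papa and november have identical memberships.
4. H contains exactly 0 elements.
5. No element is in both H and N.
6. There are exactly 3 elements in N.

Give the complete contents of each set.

H = {}; N = {hotel, november, papa}

(4): H already has 0, so the rest are out.
Suppose papa ∉ N: no assignment then satisfies all the clues, so papa ∈ N.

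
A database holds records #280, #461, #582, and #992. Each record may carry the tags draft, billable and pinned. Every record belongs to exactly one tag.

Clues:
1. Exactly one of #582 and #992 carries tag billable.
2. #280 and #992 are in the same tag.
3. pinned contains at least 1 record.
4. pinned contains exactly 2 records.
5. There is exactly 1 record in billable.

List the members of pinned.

pinned = {#280, #992}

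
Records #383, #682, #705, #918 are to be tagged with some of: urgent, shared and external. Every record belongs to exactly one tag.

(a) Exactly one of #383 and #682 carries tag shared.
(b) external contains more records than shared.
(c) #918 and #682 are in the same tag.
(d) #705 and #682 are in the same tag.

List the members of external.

external = {#682, #705, #918}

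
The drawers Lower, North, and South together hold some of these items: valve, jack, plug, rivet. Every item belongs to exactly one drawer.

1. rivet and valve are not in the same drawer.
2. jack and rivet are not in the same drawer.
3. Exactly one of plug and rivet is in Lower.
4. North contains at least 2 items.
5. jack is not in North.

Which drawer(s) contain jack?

jack: South

From (5): jack ∉ North.
Suppose jack ∈ Lower: no assignment then satisfies all the clues, so jack ∉ Lower.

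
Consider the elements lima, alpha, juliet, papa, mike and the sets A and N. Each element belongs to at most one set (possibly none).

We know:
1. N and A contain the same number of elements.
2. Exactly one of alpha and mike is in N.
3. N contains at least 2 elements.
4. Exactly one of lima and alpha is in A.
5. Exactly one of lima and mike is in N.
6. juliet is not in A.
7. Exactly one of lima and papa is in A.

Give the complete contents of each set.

A = {alpha, papa}; N = {juliet, mike}

From (6): juliet ∉ A.
Suppose lima ∈ A: no assignment then satisfies all the clues, so lima ∉ A.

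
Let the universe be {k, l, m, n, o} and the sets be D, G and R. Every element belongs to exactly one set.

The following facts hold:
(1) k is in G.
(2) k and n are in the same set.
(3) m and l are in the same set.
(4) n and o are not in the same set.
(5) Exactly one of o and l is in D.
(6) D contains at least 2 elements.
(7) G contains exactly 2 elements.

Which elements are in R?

R = {o}

From (1): k ∈ G.
(2): n matches k: n ∉ D.
(2): n matches k: n ∈ G.
(4): o ∉ G.
(7): G already has 2, so the rest are out.
Suppose l ∈ R: no assignment then satisfies all the clues, so l ∉ R.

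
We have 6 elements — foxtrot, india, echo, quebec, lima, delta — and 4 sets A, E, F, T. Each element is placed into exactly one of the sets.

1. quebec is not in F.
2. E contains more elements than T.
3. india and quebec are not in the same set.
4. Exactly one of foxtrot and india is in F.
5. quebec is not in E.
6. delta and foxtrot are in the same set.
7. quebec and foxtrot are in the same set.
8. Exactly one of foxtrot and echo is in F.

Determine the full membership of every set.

From (1): quebec ∉ F.
From (5): quebec ∉ E.
(7): foxtrot matches quebec: foxtrot ∉ E.
(7): foxtrot matches quebec: foxtrot ∉ F.
(8) (exactly one): echo ∈ F.
(4) (exactly one): india ∈ F.
(6): delta matches foxtrot: delta ∉ E.
(6): delta matches foxtrot: delta ∉ F.
Suppose foxtrot ∉ A: no assignment then satisfies all the clues, so foxtrot ∈ A.

A = {delta, foxtrot, quebec}; E = {lima}; F = {echo, india}; T = {}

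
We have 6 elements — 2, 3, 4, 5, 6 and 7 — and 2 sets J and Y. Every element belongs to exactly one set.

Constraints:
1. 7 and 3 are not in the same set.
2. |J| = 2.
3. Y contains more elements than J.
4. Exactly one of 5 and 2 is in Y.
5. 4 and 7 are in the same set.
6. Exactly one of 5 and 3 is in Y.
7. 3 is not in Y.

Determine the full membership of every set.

From (7): 3 ∉ Y.
(6) (exactly one): 5 ∈ Y.
Only one set left: 3 ∈ J.
(1): 7 ∉ J.
(4) (exactly one): 2 ∉ Y.
(5): 4 matches 7: 4 ∉ J.
Only one set left: 2 ∈ J.
Only one set left: 4 ∈ Y.
Only one set left: 7 ∈ Y.
(2): J already has 2, so the rest are out.
Only one set left: 6 ∈ Y.

J = {2, 3}; Y = {4, 5, 6, 7}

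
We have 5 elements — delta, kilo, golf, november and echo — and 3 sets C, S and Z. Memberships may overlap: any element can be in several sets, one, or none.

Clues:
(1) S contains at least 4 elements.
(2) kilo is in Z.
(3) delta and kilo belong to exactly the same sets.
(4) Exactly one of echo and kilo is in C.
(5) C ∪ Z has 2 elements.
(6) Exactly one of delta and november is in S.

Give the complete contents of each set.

From (2): kilo ∈ Z.
(3): delta matches kilo: delta ∈ Z.
Suppose delta ∉ C: no assignment then satisfies all the clues, so delta ∈ C.

C = {delta, kilo}; S = {delta, echo, golf, kilo}; Z = {delta, kilo}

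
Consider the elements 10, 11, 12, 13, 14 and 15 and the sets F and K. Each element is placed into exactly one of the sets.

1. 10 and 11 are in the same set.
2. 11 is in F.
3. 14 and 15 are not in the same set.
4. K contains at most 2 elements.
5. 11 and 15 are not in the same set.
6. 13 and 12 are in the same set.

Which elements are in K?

K = {15}

From (2): 11 ∈ F.
(1): 10 matches 11: 10 ∈ F.
(5): 15 ∉ F.
Only one set left: 15 ∈ K.
(3): 14 ∉ K.
Only one set left: 14 ∈ F.
Suppose 12 ∈ K: no assignment then satisfies all the clues, so 12 ∉ K.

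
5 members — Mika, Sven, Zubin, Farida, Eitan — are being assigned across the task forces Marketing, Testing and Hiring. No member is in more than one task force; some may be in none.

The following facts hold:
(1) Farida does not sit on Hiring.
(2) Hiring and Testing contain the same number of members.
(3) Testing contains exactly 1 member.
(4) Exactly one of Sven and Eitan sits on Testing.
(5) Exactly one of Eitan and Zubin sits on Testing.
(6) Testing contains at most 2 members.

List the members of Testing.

Testing = {Eitan}

From (1): Farida ∉ Hiring.
Suppose Mika ∈ Testing: no assignment then satisfies all the clues, so Mika ∉ Testing.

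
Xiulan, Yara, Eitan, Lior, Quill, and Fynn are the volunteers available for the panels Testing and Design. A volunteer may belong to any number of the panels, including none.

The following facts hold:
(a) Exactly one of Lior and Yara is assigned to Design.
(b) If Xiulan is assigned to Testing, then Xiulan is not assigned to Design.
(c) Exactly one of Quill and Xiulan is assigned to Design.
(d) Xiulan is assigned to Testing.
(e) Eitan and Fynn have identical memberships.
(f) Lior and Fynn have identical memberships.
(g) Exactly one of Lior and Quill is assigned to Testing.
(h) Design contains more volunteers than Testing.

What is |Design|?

4

From (d): Xiulan ∈ Testing.
(b): Xiulan ∉ Design.
(c) (exactly one): Quill ∈ Design.
Suppose Yara ∈ Design: no assignment then satisfies all the clues, so Yara ∉ Design.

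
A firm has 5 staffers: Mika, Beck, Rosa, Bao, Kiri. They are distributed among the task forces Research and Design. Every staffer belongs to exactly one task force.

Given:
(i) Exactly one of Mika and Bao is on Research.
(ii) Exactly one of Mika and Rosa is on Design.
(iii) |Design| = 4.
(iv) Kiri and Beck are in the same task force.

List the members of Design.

Design = {Bao, Beck, Kiri, Rosa}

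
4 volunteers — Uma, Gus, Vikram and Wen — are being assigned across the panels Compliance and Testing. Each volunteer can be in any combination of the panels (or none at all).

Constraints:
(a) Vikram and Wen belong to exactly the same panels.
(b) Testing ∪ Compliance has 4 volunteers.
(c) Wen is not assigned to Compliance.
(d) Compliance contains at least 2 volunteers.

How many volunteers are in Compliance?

From (c): Wen ∉ Compliance.
(a): Vikram matches Wen: Vikram ∉ Compliance.
(d): only 2 candidates remain for Compliance, so all are in.

2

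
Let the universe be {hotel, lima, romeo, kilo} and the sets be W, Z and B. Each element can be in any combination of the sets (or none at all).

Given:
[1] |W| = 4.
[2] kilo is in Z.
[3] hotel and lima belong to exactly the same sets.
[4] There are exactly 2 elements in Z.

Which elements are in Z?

From (2): kilo ∈ Z.
(1): only 4 candidates remain for W, so all are in.
Suppose hotel ∈ Z: no assignment then satisfies all the clues, so hotel ∉ Z.

Z = {kilo, romeo}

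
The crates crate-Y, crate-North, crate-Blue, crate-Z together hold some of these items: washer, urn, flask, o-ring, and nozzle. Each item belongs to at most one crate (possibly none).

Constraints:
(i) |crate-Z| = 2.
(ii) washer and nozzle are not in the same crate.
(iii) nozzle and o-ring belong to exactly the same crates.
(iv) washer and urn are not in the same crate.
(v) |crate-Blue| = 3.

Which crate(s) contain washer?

washer: crate-Z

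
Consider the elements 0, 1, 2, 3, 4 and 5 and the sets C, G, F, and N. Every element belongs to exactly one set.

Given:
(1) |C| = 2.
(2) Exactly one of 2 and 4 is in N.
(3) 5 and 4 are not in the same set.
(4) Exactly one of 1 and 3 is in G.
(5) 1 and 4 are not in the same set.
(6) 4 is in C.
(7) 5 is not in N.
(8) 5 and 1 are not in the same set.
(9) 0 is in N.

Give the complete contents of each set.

C = {3, 4}; G = {1}; F = {5}; N = {0, 2}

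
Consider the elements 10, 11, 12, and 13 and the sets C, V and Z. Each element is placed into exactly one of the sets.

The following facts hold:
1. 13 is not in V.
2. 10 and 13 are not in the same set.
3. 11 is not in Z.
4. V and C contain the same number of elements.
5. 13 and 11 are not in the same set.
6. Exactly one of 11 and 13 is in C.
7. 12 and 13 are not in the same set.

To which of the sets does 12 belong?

12: Z

From (1): 13 ∉ V.
From (3): 11 ∉ Z.
Suppose 12 ∈ C: no assignment then satisfies all the clues, so 12 ∉ C.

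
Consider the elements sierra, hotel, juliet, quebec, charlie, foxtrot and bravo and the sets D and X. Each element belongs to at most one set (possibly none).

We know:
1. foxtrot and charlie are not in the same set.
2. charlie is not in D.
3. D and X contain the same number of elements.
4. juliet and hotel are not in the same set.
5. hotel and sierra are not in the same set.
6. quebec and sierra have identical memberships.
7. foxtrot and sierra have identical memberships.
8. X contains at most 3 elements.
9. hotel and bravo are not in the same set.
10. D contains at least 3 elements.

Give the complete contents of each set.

D = {foxtrot, quebec, sierra}; X = {bravo, charlie, juliet}

From (2): charlie ∉ D.
Suppose sierra ∉ D: no assignment then satisfies all the clues, so sierra ∈ D.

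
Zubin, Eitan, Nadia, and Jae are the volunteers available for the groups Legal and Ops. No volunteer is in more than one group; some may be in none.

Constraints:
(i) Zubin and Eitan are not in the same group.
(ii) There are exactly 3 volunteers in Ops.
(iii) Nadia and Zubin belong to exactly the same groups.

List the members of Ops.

Ops = {Jae, Nadia, Zubin}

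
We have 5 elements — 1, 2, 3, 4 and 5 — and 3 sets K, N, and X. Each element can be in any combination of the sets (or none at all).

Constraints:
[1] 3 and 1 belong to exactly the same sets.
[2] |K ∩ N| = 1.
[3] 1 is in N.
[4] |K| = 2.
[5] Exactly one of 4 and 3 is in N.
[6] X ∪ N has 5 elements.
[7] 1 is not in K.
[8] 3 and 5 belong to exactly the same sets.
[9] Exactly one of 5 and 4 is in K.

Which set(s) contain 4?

4: K, X

From (3): 1 ∈ N.
From (7): 1 ∉ K.
(1): 3 matches 1: 3 ∉ K.
(1): 3 matches 1: 3 ∈ N.
(5) (exactly one): 4 ∉ N.
(8): 5 matches 3: 5 ∉ K.
(8): 5 matches 3: 5 ∈ N.
(9) (exactly one): 4 ∈ K.
(4): only 2 candidates remain for K, so all are in.
Suppose 4 ∉ X: no assignment then satisfies all the clues, so 4 ∈ X.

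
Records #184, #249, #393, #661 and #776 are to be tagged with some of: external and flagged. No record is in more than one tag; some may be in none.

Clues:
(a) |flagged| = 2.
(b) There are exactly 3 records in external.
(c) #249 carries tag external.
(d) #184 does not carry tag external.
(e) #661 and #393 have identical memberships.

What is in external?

external = {#249, #393, #661}

From (c): #249 ∈ external.
From (d): #184 ∉ external.
Suppose #393 ∉ external: no assignment then satisfies all the clues, so #393 ∈ external.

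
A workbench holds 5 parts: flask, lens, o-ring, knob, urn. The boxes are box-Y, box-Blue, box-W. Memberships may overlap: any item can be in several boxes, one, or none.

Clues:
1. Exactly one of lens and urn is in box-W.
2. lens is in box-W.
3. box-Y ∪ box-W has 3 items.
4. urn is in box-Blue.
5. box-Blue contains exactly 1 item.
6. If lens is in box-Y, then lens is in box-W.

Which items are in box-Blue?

box-Blue = {urn}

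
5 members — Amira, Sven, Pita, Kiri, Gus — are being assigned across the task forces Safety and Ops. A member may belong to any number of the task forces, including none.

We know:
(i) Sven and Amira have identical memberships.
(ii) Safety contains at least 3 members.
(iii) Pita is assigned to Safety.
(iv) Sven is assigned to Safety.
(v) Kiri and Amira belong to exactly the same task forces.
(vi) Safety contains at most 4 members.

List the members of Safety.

Safety = {Amira, Kiri, Pita, Sven}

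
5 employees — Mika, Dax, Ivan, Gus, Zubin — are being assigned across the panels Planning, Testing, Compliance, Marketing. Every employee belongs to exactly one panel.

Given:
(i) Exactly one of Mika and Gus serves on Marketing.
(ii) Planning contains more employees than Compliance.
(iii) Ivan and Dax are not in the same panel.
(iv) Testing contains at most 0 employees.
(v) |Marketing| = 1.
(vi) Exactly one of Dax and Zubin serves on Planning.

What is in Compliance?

Compliance = {Dax}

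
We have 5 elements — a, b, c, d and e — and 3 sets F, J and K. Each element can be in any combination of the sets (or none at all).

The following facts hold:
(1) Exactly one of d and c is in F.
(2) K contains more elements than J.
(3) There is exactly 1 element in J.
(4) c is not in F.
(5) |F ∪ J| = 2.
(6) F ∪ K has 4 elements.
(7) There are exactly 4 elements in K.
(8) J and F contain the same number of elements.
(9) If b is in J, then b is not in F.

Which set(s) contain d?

d: F, K

From (4): c ∉ F.
(1) (exactly one): d ∈ F.
Suppose d ∈ J: no assignment then satisfies all the clues, so d ∉ J.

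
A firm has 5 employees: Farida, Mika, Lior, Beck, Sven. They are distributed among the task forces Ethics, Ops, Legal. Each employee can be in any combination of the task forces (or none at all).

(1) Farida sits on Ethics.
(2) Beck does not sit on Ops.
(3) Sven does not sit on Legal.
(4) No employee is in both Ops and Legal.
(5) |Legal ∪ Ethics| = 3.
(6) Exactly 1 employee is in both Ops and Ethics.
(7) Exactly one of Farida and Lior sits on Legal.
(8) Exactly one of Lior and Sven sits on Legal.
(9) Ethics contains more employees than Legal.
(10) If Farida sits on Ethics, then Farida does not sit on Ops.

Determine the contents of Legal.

Legal = {Lior}

From (1): Farida ∈ Ethics.
From (2): Beck ∉ Ops.
From (3): Sven ∉ Legal.
(8) (exactly one): Lior ∈ Legal.
(10): Farida ∉ Ops.
(4) (disjoint): Lior ∉ Ops.
(7) (exactly one): Farida ∉ Legal.
Suppose Mika ∈ Legal: no assignment then satisfies all the clues, so Mika ∉ Legal.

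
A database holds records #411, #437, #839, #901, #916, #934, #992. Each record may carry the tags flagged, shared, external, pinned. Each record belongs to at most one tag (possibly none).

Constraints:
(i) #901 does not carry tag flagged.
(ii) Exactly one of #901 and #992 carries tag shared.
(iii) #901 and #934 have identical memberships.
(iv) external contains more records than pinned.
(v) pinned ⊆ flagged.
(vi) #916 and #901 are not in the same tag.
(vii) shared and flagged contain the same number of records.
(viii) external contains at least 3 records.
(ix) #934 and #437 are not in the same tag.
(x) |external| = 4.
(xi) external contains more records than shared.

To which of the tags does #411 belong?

#411: external

From (i): #901 ∉ flagged.
(iii): #934 matches #901: #934 ∉ flagged.
(v) contrapositive: #901 ∉ pinned.
(v) contrapositive: #934 ∉ pinned.
Suppose #411 ∈ flagged: no assignment then satisfies all the clues, so #411 ∉ flagged.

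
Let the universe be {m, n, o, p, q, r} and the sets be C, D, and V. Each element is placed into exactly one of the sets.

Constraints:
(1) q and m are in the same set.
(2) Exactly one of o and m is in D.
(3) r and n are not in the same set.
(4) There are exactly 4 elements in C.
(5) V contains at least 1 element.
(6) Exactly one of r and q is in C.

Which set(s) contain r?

r: V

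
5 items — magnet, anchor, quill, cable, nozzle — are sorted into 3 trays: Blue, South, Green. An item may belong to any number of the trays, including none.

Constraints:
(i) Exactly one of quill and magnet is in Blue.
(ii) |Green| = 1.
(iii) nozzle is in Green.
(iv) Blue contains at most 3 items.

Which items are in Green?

Green = {nozzle}

From (iii): nozzle ∈ Green.
(ii): Green already has 1, so the rest are out.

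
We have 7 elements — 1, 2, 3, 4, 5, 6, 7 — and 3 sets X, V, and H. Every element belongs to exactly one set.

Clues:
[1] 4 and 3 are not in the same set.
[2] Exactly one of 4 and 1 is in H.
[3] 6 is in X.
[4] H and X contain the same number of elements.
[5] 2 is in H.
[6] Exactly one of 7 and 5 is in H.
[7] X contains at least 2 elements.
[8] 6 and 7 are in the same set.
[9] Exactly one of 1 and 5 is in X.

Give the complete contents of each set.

X = {1, 6, 7}; V = {3}; H = {2, 4, 5}

From (3): 6 ∈ X.
From (5): 2 ∈ H.
(8): 7 matches 6: 7 ∈ X.
(6) (exactly one): 5 ∈ H.
(9) (exactly one): 1 ∈ X.
(2) (exactly one): 4 ∈ H.
(1): 3 ∉ H.
Suppose 3 ∈ X: no assignment then satisfies all the clues, so 3 ∉ X.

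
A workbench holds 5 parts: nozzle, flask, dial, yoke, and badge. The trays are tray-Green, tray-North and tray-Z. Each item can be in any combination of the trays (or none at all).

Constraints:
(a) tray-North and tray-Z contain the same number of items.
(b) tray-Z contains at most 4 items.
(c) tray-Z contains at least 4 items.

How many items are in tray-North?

4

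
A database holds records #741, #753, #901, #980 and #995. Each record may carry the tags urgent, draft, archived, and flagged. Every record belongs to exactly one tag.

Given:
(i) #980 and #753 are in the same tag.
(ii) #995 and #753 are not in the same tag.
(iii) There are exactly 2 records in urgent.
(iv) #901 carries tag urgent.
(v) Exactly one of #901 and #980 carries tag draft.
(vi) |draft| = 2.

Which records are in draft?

From (iv): #901 ∈ urgent.
(v) (exactly one): #980 ∈ draft.
(i): #753 matches #980: #753 ∉ urgent.
(i): #753 matches #980: #753 ∈ draft.
(ii): #995 ∉ draft.
(vi): draft already has 2, so the rest are out.

draft = {#753, #980}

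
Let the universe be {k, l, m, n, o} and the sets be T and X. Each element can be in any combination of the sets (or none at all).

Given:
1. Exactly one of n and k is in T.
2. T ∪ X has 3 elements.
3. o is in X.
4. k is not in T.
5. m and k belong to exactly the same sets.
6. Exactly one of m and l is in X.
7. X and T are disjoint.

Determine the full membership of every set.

T = {n}; X = {l, o}

From (3): o ∈ X.
From (4): k ∉ T.
(1) (exactly one): n ∈ T.
(5): m matches k: m ∉ T.
(7) (disjoint): n ∉ X.
(7) (disjoint): o ∉ T.
Suppose k ∈ X: no assignment then satisfies all the clues, so k ∉ X.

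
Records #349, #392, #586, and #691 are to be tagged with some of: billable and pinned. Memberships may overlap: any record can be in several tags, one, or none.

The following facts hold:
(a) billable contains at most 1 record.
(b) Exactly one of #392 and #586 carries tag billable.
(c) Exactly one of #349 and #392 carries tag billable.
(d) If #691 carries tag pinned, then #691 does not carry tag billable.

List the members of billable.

billable = {#392}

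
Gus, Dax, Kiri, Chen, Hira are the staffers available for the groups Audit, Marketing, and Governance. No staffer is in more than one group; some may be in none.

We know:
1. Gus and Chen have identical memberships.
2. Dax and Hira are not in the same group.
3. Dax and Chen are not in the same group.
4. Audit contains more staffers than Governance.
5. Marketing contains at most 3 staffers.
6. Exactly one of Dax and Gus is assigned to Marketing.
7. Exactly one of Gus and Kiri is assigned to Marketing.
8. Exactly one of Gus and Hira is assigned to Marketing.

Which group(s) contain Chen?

Chen: Marketing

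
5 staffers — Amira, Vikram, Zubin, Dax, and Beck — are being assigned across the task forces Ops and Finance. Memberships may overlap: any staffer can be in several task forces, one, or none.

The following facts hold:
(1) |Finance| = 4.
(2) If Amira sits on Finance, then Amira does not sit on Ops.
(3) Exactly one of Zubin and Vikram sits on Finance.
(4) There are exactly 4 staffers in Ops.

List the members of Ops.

Ops = {Beck, Dax, Vikram, Zubin}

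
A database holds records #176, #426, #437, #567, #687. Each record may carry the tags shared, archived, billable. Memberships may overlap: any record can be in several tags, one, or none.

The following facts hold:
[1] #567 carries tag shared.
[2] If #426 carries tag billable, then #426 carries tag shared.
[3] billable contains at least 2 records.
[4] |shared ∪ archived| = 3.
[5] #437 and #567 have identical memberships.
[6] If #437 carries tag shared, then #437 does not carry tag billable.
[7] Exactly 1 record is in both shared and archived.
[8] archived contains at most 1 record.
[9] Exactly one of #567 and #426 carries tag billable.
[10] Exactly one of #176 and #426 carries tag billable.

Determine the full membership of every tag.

shared = {#426, #437, #567}; archived = {#426}; billable = {#426, #687}

From (1): #567 ∈ shared.
(5): #437 matches #567: #437 ∈ shared.
(6): #437 ∉ billable.
(5): #567 matches #437: #567 ∉ billable.
(9) (exactly one): #426 ∈ billable.
(10) (exactly one): #176 ∉ billable.
(2): #426 ∈ shared.
(3): only 2 candidates remain for billable, so all are in.
Suppose #176 ∈ shared: no assignment then satisfies all the clues, so #176 ∉ shared.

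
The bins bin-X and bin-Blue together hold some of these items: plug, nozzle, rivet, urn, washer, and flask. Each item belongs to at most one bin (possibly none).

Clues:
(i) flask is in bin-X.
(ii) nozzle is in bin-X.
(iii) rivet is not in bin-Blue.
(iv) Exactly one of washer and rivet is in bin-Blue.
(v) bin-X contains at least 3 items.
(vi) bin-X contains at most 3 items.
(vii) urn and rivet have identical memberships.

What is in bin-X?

bin-X = {flask, nozzle, plug}

From (i): flask ∈ bin-X.
From (ii): nozzle ∈ bin-X.
From (iii): rivet ∉ bin-Blue.
(iv) (exactly one): washer ∈ bin-Blue.
(vii): urn matches rivet: urn ∉ bin-Blue.
Suppose plug ∉ bin-X: no assignment then satisfies all the clues, so plug ∈ bin-X.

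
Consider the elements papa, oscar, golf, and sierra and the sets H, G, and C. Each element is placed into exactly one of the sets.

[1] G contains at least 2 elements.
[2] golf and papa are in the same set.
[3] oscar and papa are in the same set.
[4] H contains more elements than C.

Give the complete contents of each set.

H = {sierra}; G = {golf, oscar, papa}; C = {}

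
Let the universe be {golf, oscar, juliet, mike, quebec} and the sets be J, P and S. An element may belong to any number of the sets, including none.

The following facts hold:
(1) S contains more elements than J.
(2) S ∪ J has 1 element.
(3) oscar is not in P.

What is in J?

J = {}

From (3): oscar ∉ P.
Suppose golf ∈ J: no assignment then satisfies all the clues, so golf ∉ J.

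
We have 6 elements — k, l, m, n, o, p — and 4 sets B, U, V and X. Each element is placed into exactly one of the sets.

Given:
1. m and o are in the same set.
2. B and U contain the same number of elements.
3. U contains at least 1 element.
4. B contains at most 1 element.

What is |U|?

1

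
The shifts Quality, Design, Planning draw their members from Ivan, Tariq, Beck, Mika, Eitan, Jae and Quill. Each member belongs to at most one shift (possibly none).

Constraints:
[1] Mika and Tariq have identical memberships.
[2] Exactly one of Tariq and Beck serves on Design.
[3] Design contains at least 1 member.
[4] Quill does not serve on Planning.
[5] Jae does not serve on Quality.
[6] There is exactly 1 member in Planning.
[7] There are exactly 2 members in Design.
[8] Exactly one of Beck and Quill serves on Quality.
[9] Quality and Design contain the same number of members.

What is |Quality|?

2

From (4): Quill ∉ Planning.
From (5): Jae ∉ Quality.
Suppose Tariq ∈ Quality: no assignment then satisfies all the clues, so Tariq ∉ Quality.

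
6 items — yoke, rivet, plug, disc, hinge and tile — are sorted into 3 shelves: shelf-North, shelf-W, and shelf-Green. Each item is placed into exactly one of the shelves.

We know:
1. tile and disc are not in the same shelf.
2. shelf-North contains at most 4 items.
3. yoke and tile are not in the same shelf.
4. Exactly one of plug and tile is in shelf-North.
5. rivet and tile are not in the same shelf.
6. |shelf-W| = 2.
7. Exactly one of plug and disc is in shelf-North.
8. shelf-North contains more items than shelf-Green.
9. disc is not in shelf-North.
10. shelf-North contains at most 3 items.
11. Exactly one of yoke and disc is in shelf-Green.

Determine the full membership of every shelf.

shelf-North = {plug, rivet, yoke}; shelf-W = {hinge, tile}; shelf-Green = {disc}

From (9): disc ∉ shelf-North.
(7) (exactly one): plug ∈ shelf-North.
(4) (exactly one): tile ∉ shelf-North.
Suppose yoke ∉ shelf-North: no assignment then satisfies all the clues, so yoke ∈ shelf-North.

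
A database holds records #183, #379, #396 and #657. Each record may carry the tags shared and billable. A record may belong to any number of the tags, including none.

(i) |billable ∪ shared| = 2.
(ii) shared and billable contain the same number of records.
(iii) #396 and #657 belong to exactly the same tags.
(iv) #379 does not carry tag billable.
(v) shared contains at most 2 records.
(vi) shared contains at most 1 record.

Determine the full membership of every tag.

shared = {#379}; billable = {#183}

From (iv): #379 ∉ billable.
Suppose #183 ∈ shared: no assignment then satisfies all the clues, so #183 ∉ shared.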